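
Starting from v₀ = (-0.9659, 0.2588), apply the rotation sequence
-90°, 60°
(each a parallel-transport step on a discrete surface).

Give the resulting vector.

Total rotation: (-90°) + 60° = -30°. Final vector: (-0.7071, 0.7071)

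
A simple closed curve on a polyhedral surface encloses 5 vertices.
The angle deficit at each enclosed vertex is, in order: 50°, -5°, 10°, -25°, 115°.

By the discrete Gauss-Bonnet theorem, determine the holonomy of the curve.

Holonomy = total enclosed curvature = 50° + (-5°) + 10° + (-25°) + 115° = 145°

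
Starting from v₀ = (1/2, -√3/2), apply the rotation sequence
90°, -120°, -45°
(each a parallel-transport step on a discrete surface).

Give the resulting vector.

Total rotation: 90° + (-120°) + (-45°) = -75°. Final vector: (-0.7071, -0.7071)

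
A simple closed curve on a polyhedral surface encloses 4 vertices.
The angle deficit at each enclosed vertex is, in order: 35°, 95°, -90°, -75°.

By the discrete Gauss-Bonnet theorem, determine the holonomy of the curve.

Holonomy = total enclosed curvature = 35° + 95° + (-90°) + (-75°) = -35°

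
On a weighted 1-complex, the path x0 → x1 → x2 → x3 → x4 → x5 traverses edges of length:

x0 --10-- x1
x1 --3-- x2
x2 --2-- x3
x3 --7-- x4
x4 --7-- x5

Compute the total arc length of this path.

Arc length = 10 + 3 + 2 + 7 + 7 = 29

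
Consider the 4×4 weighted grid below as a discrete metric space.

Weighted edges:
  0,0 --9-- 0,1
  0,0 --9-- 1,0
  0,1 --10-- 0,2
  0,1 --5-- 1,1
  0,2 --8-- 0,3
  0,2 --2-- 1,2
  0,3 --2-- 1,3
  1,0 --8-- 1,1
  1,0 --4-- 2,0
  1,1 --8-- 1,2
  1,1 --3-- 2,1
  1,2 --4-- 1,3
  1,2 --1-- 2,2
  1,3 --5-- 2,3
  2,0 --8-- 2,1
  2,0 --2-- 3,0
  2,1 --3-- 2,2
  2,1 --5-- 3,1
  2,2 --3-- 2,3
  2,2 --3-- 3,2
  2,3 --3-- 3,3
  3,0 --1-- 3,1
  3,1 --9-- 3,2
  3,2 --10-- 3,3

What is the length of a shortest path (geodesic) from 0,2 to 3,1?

Shortest path: 0,2 → 1,2 → 2,2 → 2,1 → 3,1, total weight = 11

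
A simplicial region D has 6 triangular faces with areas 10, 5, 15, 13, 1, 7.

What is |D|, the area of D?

10 + 5 + 15 + 13 + 1 + 7 = 51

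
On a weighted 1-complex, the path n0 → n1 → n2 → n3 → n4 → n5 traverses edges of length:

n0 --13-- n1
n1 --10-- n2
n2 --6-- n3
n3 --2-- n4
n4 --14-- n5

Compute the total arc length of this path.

Arc length = 13 + 10 + 6 + 2 + 14 = 45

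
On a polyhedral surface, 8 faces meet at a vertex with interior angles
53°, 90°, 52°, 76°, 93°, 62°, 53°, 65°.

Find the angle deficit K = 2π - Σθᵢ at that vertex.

Sum of angles = 544°. K = 360° - 544° = -184° = -46π/45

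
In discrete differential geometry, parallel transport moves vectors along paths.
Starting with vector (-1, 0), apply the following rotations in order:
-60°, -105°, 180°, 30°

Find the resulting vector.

Total rotation: (-60°) + (-105°) + 180° + 30° = 45°. Final vector: (-0.7071, -0.7071)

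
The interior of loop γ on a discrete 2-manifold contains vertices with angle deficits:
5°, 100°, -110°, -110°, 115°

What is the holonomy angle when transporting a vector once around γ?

Holonomy = total enclosed curvature = 5° + 100° + (-110°) + (-110°) + 115° = 0°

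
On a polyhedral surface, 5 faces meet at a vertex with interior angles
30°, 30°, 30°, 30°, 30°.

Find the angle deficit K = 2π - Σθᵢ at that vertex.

Sum of angles = 150°. K = 360° - 150° = 210°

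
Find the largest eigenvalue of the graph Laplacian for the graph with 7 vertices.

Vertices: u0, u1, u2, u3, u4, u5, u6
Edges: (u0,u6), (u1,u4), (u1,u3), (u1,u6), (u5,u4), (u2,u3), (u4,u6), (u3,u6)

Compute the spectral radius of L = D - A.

Degrees: deg(u0) = 1, deg(u1) = 3, deg(u2) = 1, deg(u3) = 3, deg(u4) = 3, deg(u5) = 1, deg(u6) = 4.
L = D − A with rows/columns ordered (u0, u1, u2, u3, u4, u5, u6):
  [ 1,  0,  0,  0,  0,  0, -1]
  [ 0,  3,  0, -1, -1,  0, -1]
  [ 0,  0,  1, -1,  0,  0,  0]
  [ 0, -1, -1,  3,  0,  0, -1]
  [ 0, -1,  0,  0,  3, -1, -1]
  [ 0,  0,  0,  0, -1,  1,  0]
  [-1, -1,  0, -1, -1,  0,  4]
Characteristic polynomial: det(λI − L) = λ(λ² − 4λ + 2)(λ² − 6λ + 4)(λ² − 6λ + 7).
Roots: λ = 0; (λ² − 4λ + 2) = 0 ⇒ λ = 2 ± √2 ≈ 0.5858, 3.4142; (λ² − 6λ + 4) = 0 ⇒ λ = 3 ± √5 ≈ 0.7639, 5.2361; (λ² − 6λ + 7) = 0 ⇒ λ = 3 ± √2 ≈ 1.5858, 4.4142.
(Check: the roots sum (with multiplicity) to 16, matching trace L = Σdeg = 2·8 = 16.)
Laplacian eigenvalues: [0.0, 0.5858, 0.7639, 1.5858, 3.4142, 4.4142, 5.2361]. Largest eigenvalue (spectral radius) = 5.2361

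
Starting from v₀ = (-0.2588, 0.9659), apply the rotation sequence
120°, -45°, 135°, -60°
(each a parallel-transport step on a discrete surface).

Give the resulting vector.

Total rotation: 120° + (-45°) + 135° + (-60°) = 150°. Final vector: (-0.2588, -0.9659)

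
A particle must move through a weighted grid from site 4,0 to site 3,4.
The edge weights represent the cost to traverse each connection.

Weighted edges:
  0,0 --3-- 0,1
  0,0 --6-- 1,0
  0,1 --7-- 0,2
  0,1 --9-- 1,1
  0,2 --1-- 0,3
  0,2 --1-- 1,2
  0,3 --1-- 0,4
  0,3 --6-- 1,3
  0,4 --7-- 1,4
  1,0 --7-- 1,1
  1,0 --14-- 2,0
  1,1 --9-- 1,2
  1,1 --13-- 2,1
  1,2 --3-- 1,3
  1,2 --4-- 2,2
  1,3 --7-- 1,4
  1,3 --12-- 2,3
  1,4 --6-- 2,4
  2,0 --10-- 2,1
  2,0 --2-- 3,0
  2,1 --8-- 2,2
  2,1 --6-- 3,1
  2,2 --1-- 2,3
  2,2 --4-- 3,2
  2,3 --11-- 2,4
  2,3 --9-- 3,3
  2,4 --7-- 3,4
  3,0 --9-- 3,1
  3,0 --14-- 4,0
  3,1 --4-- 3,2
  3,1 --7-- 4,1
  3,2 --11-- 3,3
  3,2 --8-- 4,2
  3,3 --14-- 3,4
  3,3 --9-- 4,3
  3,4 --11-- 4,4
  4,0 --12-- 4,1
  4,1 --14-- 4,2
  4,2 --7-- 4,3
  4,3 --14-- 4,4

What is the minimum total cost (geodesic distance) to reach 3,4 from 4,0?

Shortest path: 4,0 → 4,1 → 3,1 → 3,2 → 2,2 → 2,3 → 2,4 → 3,4, total weight = 46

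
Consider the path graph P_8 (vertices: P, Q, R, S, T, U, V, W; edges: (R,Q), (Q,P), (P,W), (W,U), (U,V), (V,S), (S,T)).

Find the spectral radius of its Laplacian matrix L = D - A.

The path graph P_n has Laplacian eigenvalues λ_k = 2 − 2cos(kπ/n), k = 0, 1, …, n−1. Here n = 8:
k=0: 2 − 2cos(0) = 0.0; k=1: 2 − 2cos(π/8) = 0.1522; k=2: 2 − 2cos(π/4) = 0.5858; k=3: 2 − 2cos(3π/8) = 1.2346; k=4: 2 − 2cos(π/2) = 2.0; k=5: 2 − 2cos(5π/8) = 2.7654; k=6: 2 − 2cos(3π/4) = 3.4142; k=7: 2 − 2cos(7π/8) = 3.8478.
Laplacian eigenvalues: [0.0, 0.1522, 0.5858, 1.2346, 2.0, 2.7654, 3.4142, 3.8478]. Largest eigenvalue (spectral radius) = 3.8478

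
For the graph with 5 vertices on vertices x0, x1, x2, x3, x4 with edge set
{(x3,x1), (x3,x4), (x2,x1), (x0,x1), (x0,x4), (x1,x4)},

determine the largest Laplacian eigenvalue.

Degrees: deg(x0) = 2, deg(x1) = 4, deg(x2) = 1, deg(x3) = 2, deg(x4) = 3.
L = D − A with rows/columns ordered (x0, x1, x2, x3, x4):
  [ 2, -1,  0,  0, -1]
  [-1,  4, -1, -1, -1]
  [ 0, -1,  1,  0,  0]
  [ 0, -1,  0,  2, -1]
  [-1, -1,  0, -1,  3]
Characteristic polynomial: det(λI − L) = λ(λ − 1)(λ − 2)(λ − 4)(λ − 5).
Roots: λ = 0; (λ − 1) = 0 ⇒ λ = 1; (λ − 2) = 0 ⇒ λ = 2; (λ − 4) = 0 ⇒ λ = 4; (λ − 5) = 0 ⇒ λ = 5.
(Check: the roots sum (with multiplicity) to 12, matching trace L = Σdeg = 2·6 = 12.)
Laplacian eigenvalues: [0.0, 1.0, 2.0, 4.0, 5.0]. Largest eigenvalue (spectral radius) = 5.0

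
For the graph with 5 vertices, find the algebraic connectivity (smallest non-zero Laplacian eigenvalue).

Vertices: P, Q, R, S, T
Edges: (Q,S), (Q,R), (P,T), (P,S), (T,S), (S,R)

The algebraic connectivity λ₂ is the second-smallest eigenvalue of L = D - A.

Degrees: deg(P) = 2, deg(Q) = 2, deg(R) = 2, deg(S) = 4, deg(T) = 2.
L = D − A with rows/columns ordered (P, Q, R, S, T):
  [ 2,  0,  0, -1, -1]
  [ 0,  2, -1, -1,  0]
  [ 0, -1,  2, -1,  0]
  [-1, -1, -1,  4, -1]
  [-1,  0,  0, -1,  2]
Characteristic polynomial: det(λI − L) = λ(λ − 1)(λ − 3)²(λ − 5).
Roots: λ = 0; (λ − 1) = 0 ⇒ λ = 1; (λ − 3) = 0 ⇒ λ = 3 (multiplicity 2); (λ − 5) = 0 ⇒ λ = 5.
(Check: the roots sum (with multiplicity) to 12, matching trace L = Σdeg = 2·6 = 12.)
Laplacian eigenvalues: [0.0, 1.0, 3.0, 3.0, 5.0]. Algebraic connectivity (smallest non-zero eigenvalue) = 1.0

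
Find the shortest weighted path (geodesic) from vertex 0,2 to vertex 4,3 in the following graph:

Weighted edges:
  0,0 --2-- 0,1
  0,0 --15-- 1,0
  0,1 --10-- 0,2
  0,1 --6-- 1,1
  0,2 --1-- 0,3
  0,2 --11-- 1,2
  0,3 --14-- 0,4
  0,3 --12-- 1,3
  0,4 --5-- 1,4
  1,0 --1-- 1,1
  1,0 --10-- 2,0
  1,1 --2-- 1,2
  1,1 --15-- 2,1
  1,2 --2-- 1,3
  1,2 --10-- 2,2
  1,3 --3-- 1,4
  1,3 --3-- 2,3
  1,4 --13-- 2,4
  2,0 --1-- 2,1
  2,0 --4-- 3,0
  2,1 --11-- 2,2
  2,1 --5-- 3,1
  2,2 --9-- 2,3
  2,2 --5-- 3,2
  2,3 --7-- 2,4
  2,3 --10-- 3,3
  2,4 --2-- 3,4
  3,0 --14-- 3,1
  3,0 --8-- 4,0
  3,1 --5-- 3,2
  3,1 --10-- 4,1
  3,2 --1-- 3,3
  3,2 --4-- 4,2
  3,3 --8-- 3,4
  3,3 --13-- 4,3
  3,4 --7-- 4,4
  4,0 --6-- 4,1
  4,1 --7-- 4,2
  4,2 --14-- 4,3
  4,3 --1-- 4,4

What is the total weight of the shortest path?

Shortest path: 0,2 → 0,3 → 1,3 → 2,3 → 2,4 → 3,4 → 4,4 → 4,3, total weight = 33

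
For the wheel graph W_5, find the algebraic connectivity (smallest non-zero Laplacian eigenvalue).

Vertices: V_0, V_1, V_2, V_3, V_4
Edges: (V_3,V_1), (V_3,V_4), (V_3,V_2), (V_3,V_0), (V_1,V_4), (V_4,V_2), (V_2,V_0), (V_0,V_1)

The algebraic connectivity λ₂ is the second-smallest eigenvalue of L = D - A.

The wheel W_5 is the join K_1 ∨ C_4 (a hub joined to every vertex of a cycle of length 4). For a join G ∨ H (G on p vertices, H on q vertices) the Laplacian spectrum is 0, p+q, the eigenvalues of L(G) other than one 0 each shifted by +q, and the eigenvalues of L(H) other than one 0 each shifted by +p. With G = K_1 (p = 1, nothing left after dropping its 0) and H = C_4 (q = 4, eigenvalues 2 − 2cos(2πk/4), k = 0, …, 3; drop k = 0), the spectrum of W_5 is 0, 5, and 1 + (2 − 2cos(2πk/4)) = 3 − 2cos(2πk/4) for k = 1, …, 3:
k=1: 3 − 2cos(π/2) = 3.0; k=2: 3 − 2cos(π) = 5.0; k=3: 3 − 2cos(3π/2) = 3.0.
Laplacian eigenvalues: [0.0, 3.0, 3.0, 5.0, 5.0]. Algebraic connectivity (smallest non-zero eigenvalue) = 3.0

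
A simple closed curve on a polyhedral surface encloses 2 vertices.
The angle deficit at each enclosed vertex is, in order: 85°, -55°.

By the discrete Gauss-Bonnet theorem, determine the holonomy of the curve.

Holonomy = total enclosed curvature = 85° + (-55°) = 30°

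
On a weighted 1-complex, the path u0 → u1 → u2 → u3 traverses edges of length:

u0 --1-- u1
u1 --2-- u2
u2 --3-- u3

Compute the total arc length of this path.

Arc length = 1 + 2 + 3 = 6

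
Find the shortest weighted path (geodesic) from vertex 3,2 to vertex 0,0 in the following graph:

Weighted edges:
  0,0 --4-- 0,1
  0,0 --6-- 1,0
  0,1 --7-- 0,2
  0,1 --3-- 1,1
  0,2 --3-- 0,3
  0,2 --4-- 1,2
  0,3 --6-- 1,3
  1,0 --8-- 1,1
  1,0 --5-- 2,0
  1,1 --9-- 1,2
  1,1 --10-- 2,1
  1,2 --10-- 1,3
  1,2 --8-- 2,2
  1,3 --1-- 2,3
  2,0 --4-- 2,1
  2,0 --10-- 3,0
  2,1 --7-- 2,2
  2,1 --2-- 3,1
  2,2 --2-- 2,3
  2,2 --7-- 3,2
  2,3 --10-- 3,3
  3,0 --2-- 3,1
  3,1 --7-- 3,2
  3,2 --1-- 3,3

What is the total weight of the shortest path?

Shortest path: 3,2 → 3,1 → 2,1 → 2,0 → 1,0 → 0,0, total weight = 24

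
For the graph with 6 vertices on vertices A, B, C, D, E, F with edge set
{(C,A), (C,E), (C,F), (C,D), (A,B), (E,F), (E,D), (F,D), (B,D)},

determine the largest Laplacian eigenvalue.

Degrees: deg(A) = 2, deg(B) = 2, deg(C) = 4, deg(D) = 4, deg(E) = 3, deg(F) = 3.
L = D − A with rows/columns ordered (A, B, C, D, E, F):
  [ 2, -1, -1,  0,  0,  0]
  [-1,  2,  0, -1,  0,  0]
  [-1,  0,  4, -1, -1, -1]
  [ 0, -1, -1,  4, -1, -1]
  [ 0,  0, -1, -1,  3, -1]
  [ 0,  0, -1, -1, -1,  3]
Characteristic polynomial: det(λI − L) = λ(λ² − 6λ + 6)(λ² − 8λ + 14)(λ − 4).
Roots: λ = 0; (λ² − 6λ + 6) = 0 ⇒ λ = 3 ± √3 ≈ 1.2679, 4.7321; (λ² − 8λ + 14) = 0 ⇒ λ = 4 ± √2 ≈ 2.5858, 5.4142; (λ − 4) = 0 ⇒ λ = 4.
(Check: the roots sum (with multiplicity) to 18, matching trace L = Σdeg = 2·9 = 18.)
Laplacian eigenvalues: [0.0, 1.2679, 2.5858, 4.0, 4.7321, 5.4142]. Largest eigenvalue (spectral radius) = 5.4142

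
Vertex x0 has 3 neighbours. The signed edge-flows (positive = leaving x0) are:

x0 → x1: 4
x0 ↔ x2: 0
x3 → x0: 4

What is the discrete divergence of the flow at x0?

Divergence = sum of outgoing flows = 4 + 0 + (-4) = 0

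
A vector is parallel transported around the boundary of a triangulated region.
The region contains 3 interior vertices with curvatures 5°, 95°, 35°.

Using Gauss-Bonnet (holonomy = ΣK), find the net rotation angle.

Holonomy = total enclosed curvature = 5° + 95° + 35° = 135°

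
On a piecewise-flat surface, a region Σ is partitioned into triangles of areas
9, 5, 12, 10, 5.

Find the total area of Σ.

9 + 5 + 12 + 10 + 5 = 41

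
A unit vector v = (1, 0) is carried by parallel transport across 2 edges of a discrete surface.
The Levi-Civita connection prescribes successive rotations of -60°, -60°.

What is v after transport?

Total rotation: (-60°) + (-60°) = -120°. Final vector: (-0.5000, -0.8660)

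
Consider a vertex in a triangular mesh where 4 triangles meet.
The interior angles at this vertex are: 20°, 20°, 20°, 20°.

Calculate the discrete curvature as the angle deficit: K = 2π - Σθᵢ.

Sum of angles = 80°. K = 360° - 80° = 280° = 14π/9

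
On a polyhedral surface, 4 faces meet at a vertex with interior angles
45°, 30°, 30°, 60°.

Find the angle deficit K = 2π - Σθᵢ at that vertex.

Sum of angles = 165°. K = 360° - 165° = 195° = 13π/12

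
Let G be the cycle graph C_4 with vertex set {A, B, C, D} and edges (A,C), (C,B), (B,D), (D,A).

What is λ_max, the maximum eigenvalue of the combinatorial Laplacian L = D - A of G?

The cycle graph C_n has Laplacian eigenvalues λ_k = 2 − 2cos(2πk/n), k = 0, 1, …, n−1. Here n = 4:
k=0: 2 − 2cos(0) = 0.0; k=1: 2 − 2cos(π/2) = 2.0; k=2: 2 − 2cos(π) = 4.0; k=3: 2 − 2cos(3π/2) = 2.0.
Laplacian eigenvalues: [0.0, 2.0, 2.0, 4.0]. Largest eigenvalue (spectral radius) = 4.0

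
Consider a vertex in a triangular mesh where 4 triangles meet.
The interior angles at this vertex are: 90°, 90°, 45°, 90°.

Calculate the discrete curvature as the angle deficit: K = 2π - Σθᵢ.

Sum of angles = 315°. K = 360° - 315° = 45° = π/4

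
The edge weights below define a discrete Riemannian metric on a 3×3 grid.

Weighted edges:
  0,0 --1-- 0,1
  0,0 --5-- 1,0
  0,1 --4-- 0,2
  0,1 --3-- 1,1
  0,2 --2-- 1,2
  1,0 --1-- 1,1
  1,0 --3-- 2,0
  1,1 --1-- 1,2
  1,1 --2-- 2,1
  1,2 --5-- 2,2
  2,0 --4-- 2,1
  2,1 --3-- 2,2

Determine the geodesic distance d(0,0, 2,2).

Shortest path: 0,0 → 0,1 → 1,1 → 2,1 → 2,2, total weight = 9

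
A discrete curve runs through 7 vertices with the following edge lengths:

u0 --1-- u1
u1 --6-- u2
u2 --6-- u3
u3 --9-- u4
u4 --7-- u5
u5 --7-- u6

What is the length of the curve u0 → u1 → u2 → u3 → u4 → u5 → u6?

Arc length = 1 + 6 + 6 + 9 + 7 + 7 = 36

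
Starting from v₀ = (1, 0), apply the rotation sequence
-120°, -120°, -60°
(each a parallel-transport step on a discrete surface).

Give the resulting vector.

Total rotation: (-120°) + (-120°) + (-60°) = -300° ≡ 60° (mod 360°). Final vector: (0.5000, 0.8660)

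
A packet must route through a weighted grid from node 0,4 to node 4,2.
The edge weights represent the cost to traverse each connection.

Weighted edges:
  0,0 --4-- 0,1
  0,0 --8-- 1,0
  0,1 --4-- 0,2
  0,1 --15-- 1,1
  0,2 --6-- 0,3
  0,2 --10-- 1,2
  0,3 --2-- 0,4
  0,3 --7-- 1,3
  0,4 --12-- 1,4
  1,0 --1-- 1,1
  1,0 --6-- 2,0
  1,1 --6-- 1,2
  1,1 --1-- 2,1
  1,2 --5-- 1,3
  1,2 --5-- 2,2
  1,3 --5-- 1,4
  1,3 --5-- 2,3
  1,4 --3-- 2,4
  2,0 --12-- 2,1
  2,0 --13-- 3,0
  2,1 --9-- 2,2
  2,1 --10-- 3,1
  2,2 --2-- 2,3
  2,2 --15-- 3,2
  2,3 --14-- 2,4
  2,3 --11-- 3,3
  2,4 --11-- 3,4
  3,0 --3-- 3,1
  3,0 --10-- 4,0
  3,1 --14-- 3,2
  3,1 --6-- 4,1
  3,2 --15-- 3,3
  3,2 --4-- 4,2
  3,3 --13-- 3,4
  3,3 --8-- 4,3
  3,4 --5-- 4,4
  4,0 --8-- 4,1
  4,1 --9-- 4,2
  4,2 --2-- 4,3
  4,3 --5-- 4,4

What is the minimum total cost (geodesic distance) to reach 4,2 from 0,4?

Shortest path: 0,4 → 0,3 → 1,3 → 2,3 → 2,2 → 3,2 → 4,2, total weight = 35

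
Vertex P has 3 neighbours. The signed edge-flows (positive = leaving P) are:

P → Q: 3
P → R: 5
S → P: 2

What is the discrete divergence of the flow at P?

Divergence = sum of outgoing flows = 3 + 5 + (-2) = 6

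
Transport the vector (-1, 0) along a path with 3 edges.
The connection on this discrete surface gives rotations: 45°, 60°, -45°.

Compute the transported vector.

Total rotation: 45° + 60° + (-45°) = 60°. Final vector: (-0.5000, -0.8660)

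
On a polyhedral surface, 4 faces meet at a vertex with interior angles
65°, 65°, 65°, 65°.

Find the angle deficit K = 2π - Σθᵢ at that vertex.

Sum of angles = 260°. K = 360° - 260° = 100°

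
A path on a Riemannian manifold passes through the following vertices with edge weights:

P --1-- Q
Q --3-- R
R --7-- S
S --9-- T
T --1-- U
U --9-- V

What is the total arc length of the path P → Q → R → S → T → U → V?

Arc length = 1 + 3 + 7 + 9 + 1 + 9 = 30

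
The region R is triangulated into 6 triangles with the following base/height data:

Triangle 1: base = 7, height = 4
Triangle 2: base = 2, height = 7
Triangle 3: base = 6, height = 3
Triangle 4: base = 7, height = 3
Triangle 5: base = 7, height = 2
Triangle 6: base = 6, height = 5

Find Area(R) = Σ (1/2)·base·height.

(1/2)×7×4 + (1/2)×2×7 + (1/2)×6×3 + (1/2)×7×3 + (1/2)×7×2 + (1/2)×6×5 = 62.5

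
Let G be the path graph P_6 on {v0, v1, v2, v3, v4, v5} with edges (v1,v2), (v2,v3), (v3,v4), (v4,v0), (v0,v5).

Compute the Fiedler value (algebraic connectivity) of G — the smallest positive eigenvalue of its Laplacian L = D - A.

The path graph P_n has Laplacian eigenvalues λ_k = 2 − 2cos(kπ/n), k = 0, 1, …, n−1. Here n = 6:
k=0: 2 − 2cos(0) = 0.0; k=1: 2 − 2cos(π/6) = 0.2679; k=2: 2 − 2cos(π/3) = 1.0; k=3: 2 − 2cos(π/2) = 2.0; k=4: 2 − 2cos(2π/3) = 3.0; k=5: 2 − 2cos(5π/6) = 3.7321.
Laplacian eigenvalues: [0.0, 0.2679, 1.0, 2.0, 3.0, 3.7321]. Algebraic connectivity (smallest non-zero eigenvalue) = 0.2679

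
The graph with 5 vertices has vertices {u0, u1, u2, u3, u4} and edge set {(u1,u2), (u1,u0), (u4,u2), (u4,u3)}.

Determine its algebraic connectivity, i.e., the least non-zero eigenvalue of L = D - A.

Degrees: deg(u0) = 1, deg(u1) = 2, deg(u2) = 2, deg(u3) = 1, deg(u4) = 2.
L = D − A with rows/columns ordered (u0, u1, u2, u3, u4):
  [ 1, -1,  0,  0,  0]
  [-1,  2, -1,  0,  0]
  [ 0, -1,  2,  0, -1]
  [ 0,  0,  0,  1, -1]
  [ 0,  0, -1, -1,  2]
Characteristic polynomial: det(λI − L) = λ(λ² − 3λ + 1)(λ² − 5λ + 5).
Roots: λ = 0; (λ² − 3λ + 1) = 0 ⇒ λ = (3 ± √5)/2 ≈ 0.382, 2.618; (λ² − 5λ + 5) = 0 ⇒ λ = (5 ± √5)/2 ≈ 1.382, 3.618.
(Check: the roots sum (with multiplicity) to 8, matching trace L = Σdeg = 2·4 = 8.)
Laplacian eigenvalues: [0.0, 0.382, 1.382, 2.618, 3.618]. Algebraic connectivity (smallest non-zero eigenvalue) = 0.382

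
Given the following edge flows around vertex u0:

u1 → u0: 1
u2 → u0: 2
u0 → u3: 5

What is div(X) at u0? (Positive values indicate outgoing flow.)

Divergence = sum of outgoing flows = (-1) + (-2) + 5 = 2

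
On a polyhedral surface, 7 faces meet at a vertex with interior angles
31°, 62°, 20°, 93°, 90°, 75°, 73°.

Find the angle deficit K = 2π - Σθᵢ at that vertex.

Sum of angles = 444°. K = 360° - 444° = -84° = -7π/15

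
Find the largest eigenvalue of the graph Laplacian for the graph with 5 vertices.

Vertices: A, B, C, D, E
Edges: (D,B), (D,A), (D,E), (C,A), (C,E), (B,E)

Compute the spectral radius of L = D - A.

Degrees: deg(A) = 2, deg(B) = 2, deg(C) = 2, deg(D) = 3, deg(E) = 3.
L = D − A with rows/columns ordered (A, B, C, D, E):
  [ 2,  0, -1, -1,  0]
  [ 0,  2,  0, -1, -1]
  [-1,  0,  2,  0, -1]
  [-1, -1,  0,  3, -1]
  [ 0, -1, -1, -1,  3]
Characteristic polynomial: det(λI − L) = λ(λ² − 5λ + 5)(λ² − 7λ + 11).
Roots: λ = 0; (λ² − 5λ + 5) = 0 ⇒ λ = (5 ± √5)/2 ≈ 1.382, 3.618; (λ² − 7λ + 11) = 0 ⇒ λ = (7 ± √5)/2 ≈ 2.382, 4.618.
(Check: the roots sum (with multiplicity) to 12, matching trace L = Σdeg = 2·6 = 12.)
Laplacian eigenvalues: [0.0, 1.382, 2.382, 3.618, 4.618]. Largest eigenvalue (spectral radius) = 4.618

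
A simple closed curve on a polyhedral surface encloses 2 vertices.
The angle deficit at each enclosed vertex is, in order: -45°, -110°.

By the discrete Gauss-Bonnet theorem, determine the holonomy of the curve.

Holonomy = total enclosed curvature = (-45°) + (-110°) = -155°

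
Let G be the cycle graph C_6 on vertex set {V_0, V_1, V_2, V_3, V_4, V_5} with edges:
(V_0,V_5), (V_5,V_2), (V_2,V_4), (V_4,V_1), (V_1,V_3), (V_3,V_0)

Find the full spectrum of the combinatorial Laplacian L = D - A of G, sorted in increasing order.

The cycle graph C_n has Laplacian eigenvalues λ_k = 2 − 2cos(2πk/n), k = 0, 1, …, n−1. Here n = 6:
k=0: 2 − 2cos(0) = 0.0; k=1: 2 − 2cos(π/3) = 1.0; k=2: 2 − 2cos(2π/3) = 3.0; k=3: 2 − 2cos(π) = 4.0; k=4: 2 − 2cos(4π/3) = 3.0; k=5: 2 − 2cos(5π/3) = 1.0.
Laplacian eigenvalues (increasing order): [0.0, 1.0, 1.0, 3.0, 3.0, 4.0]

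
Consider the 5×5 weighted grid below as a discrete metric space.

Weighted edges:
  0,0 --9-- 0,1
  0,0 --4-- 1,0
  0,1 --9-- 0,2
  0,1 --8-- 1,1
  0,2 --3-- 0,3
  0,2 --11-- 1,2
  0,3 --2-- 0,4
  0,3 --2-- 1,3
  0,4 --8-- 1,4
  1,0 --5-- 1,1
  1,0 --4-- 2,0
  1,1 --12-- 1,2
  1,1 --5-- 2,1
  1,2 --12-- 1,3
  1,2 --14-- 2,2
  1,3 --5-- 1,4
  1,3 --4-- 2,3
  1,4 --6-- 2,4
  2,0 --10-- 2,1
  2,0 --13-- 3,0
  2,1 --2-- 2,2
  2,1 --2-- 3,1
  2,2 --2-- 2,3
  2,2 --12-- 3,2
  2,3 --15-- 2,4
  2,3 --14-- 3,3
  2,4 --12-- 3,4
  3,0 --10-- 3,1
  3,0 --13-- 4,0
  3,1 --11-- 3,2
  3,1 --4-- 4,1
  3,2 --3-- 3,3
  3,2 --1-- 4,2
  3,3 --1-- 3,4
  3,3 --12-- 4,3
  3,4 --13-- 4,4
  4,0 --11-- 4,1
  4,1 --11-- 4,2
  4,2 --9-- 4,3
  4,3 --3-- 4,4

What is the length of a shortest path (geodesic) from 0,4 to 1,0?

Shortest path: 0,4 → 0,3 → 1,3 → 2,3 → 2,2 → 2,1 → 1,1 → 1,0, total weight = 22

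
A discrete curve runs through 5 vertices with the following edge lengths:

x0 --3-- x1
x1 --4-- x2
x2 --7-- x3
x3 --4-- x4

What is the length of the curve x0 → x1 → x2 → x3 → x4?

Arc length = 3 + 4 + 7 + 4 = 18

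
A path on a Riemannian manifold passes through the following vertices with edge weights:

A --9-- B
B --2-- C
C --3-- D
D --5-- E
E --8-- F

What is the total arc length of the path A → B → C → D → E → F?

Arc length = 9 + 2 + 3 + 5 + 8 = 27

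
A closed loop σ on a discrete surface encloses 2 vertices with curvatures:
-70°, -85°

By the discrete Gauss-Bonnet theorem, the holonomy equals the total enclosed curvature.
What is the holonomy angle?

Holonomy = total enclosed curvature = (-70°) + (-85°) = -155°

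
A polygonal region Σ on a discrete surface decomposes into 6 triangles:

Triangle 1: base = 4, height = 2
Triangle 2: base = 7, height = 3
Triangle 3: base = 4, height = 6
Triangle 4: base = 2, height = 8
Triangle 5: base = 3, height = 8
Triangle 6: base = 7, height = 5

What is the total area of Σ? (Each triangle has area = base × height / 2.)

(1/2)×4×2 + (1/2)×7×3 + (1/2)×4×6 + (1/2)×2×8 + (1/2)×3×8 + (1/2)×7×5 = 64.0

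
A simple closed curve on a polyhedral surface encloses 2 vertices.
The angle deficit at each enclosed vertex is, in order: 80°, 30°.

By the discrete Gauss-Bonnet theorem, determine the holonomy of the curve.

Holonomy = total enclosed curvature = 80° + 30° = 110°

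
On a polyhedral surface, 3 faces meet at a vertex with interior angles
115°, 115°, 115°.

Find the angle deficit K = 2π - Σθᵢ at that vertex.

Sum of angles = 345°. K = 360° - 345° = 15° = π/12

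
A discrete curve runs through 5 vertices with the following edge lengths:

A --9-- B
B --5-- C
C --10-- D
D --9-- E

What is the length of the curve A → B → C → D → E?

Arc length = 9 + 5 + 10 + 9 = 33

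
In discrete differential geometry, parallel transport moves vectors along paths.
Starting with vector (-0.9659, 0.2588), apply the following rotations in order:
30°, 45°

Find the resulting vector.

Total rotation: 30° + 45° = 75°. Final vector: (-0.5000, -0.8660)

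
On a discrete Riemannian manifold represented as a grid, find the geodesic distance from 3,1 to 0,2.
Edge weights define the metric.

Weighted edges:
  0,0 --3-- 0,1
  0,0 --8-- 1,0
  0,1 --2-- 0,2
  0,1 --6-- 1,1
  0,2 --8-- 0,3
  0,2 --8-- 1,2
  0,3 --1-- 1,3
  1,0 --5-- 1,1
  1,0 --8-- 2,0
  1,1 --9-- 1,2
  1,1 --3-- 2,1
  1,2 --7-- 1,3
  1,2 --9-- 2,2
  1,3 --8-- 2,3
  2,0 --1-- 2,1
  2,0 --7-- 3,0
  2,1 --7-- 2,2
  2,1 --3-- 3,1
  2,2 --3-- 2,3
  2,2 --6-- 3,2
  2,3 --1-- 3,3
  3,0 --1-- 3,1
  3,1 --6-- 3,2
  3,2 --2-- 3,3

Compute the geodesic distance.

Shortest path: 3,1 → 2,1 → 1,1 → 0,1 → 0,2, total weight = 14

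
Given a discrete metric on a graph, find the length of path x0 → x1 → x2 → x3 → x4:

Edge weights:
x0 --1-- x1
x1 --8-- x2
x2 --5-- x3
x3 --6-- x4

Arc length = 1 + 8 + 5 + 6 = 20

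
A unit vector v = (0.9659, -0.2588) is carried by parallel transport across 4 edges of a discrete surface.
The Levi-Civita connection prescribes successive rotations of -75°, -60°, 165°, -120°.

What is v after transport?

Total rotation: (-75°) + (-60°) + 165° + (-120°) = -90°. Final vector: (-0.2588, -0.9659)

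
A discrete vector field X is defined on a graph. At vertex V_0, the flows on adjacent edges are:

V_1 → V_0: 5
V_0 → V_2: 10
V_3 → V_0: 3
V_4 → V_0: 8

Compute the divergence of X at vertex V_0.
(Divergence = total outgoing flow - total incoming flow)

Divergence = sum of outgoing flows = (-5) + 10 + (-3) + (-8) = -6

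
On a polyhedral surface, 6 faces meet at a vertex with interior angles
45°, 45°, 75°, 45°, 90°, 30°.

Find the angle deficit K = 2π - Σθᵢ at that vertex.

Sum of angles = 330°. K = 360° - 330° = 30°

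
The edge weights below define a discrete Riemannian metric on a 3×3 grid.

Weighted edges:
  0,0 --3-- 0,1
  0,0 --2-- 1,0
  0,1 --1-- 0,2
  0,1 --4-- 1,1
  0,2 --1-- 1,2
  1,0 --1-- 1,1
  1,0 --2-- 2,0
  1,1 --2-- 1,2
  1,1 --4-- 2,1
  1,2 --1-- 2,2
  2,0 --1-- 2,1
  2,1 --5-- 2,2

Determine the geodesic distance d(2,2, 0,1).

Shortest path: 2,2 → 1,2 → 0,2 → 0,1, total weight = 3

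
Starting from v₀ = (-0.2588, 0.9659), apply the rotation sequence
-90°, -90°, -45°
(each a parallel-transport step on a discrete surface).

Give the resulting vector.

Total rotation: (-90°) + (-90°) + (-45°) = -225° ≡ 135° (mod 360°). Final vector: (-0.5000, -0.8660)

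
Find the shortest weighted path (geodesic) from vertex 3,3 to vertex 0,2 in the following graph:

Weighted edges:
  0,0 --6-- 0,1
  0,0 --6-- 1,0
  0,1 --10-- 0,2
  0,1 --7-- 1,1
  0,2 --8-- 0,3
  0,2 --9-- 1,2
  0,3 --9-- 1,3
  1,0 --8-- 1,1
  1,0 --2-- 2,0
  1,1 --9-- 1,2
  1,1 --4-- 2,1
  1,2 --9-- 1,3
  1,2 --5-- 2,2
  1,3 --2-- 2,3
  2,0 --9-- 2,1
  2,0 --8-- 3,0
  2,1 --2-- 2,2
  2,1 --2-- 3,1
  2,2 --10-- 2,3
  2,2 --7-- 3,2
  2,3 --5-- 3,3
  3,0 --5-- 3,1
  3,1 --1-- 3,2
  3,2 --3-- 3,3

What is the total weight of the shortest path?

Shortest path: 3,3 → 3,2 → 3,1 → 2,1 → 2,2 → 1,2 → 0,2, total weight = 22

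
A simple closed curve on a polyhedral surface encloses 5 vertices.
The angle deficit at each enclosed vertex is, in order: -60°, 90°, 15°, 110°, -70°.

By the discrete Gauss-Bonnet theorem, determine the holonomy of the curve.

Holonomy = total enclosed curvature = (-60°) + 90° + 15° + 110° + (-70°) = 85°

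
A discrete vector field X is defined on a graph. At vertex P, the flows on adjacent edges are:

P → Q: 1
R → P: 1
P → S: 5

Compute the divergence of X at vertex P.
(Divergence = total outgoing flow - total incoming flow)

Divergence = sum of outgoing flows = 1 + (-1) + 5 = 5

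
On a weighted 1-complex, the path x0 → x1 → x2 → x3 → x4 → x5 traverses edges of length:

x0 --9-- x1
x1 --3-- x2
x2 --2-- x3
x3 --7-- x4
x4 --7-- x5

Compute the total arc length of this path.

Arc length = 9 + 3 + 2 + 7 + 7 = 28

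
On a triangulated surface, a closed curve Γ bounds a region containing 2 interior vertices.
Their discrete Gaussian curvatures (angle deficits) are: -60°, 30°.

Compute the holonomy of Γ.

Holonomy = total enclosed curvature = (-60°) + 30° = -30°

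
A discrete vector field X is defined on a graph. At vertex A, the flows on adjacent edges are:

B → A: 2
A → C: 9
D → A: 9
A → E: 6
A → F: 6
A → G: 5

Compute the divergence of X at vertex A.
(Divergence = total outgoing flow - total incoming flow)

Divergence = sum of outgoing flows = (-2) + 9 + (-9) + 6 + 6 + 5 = 15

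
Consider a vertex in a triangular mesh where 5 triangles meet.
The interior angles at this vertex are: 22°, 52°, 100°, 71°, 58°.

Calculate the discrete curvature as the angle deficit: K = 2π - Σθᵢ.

Sum of angles = 303°. K = 360° - 303° = 57° = 19π/60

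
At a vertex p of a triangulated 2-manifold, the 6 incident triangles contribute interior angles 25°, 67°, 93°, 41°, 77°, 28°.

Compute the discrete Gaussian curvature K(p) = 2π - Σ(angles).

Sum of angles = 331°. K = 360° - 331° = 29° = 29π/180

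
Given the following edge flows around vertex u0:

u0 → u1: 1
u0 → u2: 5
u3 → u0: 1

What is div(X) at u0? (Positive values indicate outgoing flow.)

Divergence = sum of outgoing flows = 1 + 5 + (-1) = 5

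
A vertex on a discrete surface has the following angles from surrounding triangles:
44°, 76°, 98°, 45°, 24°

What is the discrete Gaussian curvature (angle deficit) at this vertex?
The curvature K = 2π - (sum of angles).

Sum of angles = 287°. K = 360° - 287° = 73° = 73π/180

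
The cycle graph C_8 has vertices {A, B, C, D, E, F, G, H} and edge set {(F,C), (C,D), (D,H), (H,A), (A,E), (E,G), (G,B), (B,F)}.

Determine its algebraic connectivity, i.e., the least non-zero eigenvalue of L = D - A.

The cycle graph C_n has Laplacian eigenvalues λ_k = 2 − 2cos(2πk/n), k = 0, 1, …, n−1. Here n = 8:
k=0: 2 − 2cos(0) = 0.0; k=1: 2 − 2cos(π/4) = 0.5858; k=2: 2 − 2cos(π/2) = 2.0; k=3: 2 − 2cos(3π/4) = 3.4142; k=4: 2 − 2cos(π) = 4.0; k=5: 2 − 2cos(5π/4) = 3.4142; k=6: 2 − 2cos(3π/2) = 2.0; k=7: 2 − 2cos(7π/4) = 0.5858.
Laplacian eigenvalues: [0.0, 0.5858, 0.5858, 2.0, 2.0, 3.4142, 3.4142, 4.0]. Algebraic connectivity (smallest non-zero eigenvalue) = 0.5858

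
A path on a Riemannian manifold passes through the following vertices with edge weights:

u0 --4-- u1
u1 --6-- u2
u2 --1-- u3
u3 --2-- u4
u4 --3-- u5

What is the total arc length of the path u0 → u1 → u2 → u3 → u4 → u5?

Arc length = 4 + 6 + 1 + 2 + 3 = 16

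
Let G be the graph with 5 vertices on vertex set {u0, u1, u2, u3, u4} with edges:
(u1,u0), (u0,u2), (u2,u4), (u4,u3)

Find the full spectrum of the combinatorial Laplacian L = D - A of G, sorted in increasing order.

Degrees: deg(u0) = 2, deg(u1) = 1, deg(u2) = 2, deg(u3) = 1, deg(u4) = 2.
L = D − A with rows/columns ordered (u0, u1, u2, u3, u4):
  [ 2, -1, -1,  0,  0]
  [-1,  1,  0,  0,  0]
  [-1,  0,  2,  0, -1]
  [ 0,  0,  0,  1, -1]
  [ 0,  0, -1, -1,  2]
Characteristic polynomial: det(λI − L) = λ(λ² − 3λ + 1)(λ² − 5λ + 5).
Roots: λ = 0; (λ² − 3λ + 1) = 0 ⇒ λ = (3 ± √5)/2 ≈ 0.382, 2.618; (λ² − 5λ + 5) = 0 ⇒ λ = (5 ± √5)/2 ≈ 1.382, 3.618.
(Check: the roots sum (with multiplicity) to 8, matching trace L = Σdeg = 2·4 = 8.)
Laplacian eigenvalues (increasing order): [0.0, 0.382, 1.382, 2.618, 3.618]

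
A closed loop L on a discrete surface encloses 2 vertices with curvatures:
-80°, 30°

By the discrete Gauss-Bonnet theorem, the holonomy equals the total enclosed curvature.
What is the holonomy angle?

Holonomy = total enclosed curvature = (-80°) + 30° = -50°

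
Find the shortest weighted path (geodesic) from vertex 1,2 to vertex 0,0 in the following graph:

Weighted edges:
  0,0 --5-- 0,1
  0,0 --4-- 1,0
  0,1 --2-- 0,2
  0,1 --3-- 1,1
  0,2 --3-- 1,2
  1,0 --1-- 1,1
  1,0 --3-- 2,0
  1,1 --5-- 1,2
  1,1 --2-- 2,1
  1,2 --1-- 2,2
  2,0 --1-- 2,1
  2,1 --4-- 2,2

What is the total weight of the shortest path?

Shortest path: 1,2 → 0,2 → 0,1 → 0,0, total weight = 10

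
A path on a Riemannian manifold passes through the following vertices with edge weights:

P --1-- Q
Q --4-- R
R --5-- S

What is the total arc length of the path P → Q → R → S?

Arc length = 1 + 4 + 5 = 10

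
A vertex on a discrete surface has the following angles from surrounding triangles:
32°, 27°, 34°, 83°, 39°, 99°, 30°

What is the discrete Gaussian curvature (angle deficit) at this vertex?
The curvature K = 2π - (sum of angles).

Sum of angles = 344°. K = 360° - 344° = 16° = 4π/45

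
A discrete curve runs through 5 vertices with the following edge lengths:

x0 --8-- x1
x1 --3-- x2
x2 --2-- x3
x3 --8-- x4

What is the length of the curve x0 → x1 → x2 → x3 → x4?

Arc length = 8 + 3 + 2 + 8 = 21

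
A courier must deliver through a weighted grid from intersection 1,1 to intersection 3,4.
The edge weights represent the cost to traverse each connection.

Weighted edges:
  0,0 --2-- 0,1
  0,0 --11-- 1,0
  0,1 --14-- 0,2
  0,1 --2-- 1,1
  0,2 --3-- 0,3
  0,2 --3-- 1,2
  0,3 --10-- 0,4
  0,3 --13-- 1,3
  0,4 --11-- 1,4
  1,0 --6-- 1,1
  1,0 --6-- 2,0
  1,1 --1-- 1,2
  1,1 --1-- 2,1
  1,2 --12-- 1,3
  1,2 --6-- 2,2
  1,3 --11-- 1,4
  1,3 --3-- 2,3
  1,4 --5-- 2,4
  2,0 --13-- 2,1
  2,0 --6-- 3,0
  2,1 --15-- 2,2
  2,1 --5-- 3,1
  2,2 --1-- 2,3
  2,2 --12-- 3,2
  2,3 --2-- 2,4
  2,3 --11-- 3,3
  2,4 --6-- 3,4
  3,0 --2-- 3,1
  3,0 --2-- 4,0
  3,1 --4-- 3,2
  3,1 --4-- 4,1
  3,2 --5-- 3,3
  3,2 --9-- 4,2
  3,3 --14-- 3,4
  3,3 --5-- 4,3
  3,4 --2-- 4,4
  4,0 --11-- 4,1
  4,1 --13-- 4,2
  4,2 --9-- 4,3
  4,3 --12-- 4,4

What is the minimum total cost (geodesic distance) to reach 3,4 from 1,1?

Shortest path: 1,1 → 1,2 → 2,2 → 2,3 → 2,4 → 3,4, total weight = 16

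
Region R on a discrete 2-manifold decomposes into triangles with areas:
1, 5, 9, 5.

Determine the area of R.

1 + 5 + 9 + 5 = 20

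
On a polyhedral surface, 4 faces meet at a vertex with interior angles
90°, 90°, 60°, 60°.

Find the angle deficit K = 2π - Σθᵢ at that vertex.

Sum of angles = 300°. K = 360° - 300° = 60°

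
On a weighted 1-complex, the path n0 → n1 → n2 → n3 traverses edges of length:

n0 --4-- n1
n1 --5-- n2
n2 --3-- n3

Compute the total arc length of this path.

Arc length = 4 + 5 + 3 = 12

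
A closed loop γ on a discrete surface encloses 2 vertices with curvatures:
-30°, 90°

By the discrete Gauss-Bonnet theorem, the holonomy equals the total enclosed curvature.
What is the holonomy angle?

Holonomy = total enclosed curvature = (-30°) + 90° = 60°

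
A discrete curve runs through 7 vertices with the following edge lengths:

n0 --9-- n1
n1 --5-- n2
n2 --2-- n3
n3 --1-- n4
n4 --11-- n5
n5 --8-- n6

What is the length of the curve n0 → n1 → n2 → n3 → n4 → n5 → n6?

Arc length = 9 + 5 + 2 + 1 + 11 + 8 = 36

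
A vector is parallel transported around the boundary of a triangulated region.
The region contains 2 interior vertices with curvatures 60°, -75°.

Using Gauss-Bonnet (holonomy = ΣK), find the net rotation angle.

Holonomy = total enclosed curvature = 60° + (-75°) = -15°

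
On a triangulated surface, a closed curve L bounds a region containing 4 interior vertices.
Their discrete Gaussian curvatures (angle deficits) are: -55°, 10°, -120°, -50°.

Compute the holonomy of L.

Holonomy = total enclosed curvature = (-55°) + 10° + (-120°) + (-50°) = -215°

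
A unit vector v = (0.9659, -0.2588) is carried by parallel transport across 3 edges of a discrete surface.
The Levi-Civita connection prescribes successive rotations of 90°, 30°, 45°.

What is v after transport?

Total rotation: 90° + 30° + 45° = 165°. Final vector: (-0.8660, 0.5000)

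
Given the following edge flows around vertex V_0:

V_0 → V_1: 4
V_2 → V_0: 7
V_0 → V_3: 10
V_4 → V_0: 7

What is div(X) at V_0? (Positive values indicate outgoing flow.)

Divergence = sum of outgoing flows = 4 + (-7) + 10 + (-7) = 0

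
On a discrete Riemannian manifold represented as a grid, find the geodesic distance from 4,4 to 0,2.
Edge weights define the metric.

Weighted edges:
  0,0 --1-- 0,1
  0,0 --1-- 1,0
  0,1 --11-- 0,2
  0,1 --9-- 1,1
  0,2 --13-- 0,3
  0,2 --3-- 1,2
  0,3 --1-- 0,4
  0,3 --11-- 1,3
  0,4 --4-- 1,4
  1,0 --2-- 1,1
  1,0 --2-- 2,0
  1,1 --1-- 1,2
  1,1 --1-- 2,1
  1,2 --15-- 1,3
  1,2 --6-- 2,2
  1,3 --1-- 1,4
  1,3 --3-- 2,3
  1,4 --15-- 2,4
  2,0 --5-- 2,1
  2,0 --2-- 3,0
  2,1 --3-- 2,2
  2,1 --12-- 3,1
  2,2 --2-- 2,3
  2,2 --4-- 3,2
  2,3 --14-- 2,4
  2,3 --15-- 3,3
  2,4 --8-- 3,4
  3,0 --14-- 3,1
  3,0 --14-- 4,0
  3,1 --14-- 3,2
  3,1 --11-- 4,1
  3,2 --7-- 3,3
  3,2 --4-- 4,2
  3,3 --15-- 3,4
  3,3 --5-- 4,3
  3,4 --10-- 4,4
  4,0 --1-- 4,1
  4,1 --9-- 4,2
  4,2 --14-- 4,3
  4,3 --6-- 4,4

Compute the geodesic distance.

Shortest path: 4,4 → 4,3 → 3,3 → 3,2 → 2,2 → 2,1 → 1,1 → 1,2 → 0,2, total weight = 30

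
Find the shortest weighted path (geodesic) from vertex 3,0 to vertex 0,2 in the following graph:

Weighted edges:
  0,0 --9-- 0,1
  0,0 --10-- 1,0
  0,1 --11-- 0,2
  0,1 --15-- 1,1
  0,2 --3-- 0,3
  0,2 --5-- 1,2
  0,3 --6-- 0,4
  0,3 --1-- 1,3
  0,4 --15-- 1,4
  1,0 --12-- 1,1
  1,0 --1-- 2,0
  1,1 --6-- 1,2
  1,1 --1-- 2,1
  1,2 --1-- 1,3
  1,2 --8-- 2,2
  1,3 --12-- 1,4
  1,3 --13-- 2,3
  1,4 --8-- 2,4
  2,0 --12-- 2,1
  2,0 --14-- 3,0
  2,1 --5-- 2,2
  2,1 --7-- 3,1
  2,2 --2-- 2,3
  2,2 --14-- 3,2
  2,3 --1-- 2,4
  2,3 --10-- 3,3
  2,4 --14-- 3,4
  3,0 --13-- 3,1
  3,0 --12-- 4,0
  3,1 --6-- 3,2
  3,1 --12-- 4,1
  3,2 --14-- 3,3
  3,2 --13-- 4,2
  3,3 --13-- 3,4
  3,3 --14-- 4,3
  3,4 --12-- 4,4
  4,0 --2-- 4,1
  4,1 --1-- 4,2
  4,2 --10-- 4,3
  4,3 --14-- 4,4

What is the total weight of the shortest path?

Shortest path: 3,0 → 3,1 → 2,1 → 1,1 → 1,2 → 0,2, total weight = 32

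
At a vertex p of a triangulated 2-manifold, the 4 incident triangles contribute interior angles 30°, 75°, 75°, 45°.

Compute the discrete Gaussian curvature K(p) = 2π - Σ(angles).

Sum of angles = 225°. K = 360° - 225° = 135° = 3π/4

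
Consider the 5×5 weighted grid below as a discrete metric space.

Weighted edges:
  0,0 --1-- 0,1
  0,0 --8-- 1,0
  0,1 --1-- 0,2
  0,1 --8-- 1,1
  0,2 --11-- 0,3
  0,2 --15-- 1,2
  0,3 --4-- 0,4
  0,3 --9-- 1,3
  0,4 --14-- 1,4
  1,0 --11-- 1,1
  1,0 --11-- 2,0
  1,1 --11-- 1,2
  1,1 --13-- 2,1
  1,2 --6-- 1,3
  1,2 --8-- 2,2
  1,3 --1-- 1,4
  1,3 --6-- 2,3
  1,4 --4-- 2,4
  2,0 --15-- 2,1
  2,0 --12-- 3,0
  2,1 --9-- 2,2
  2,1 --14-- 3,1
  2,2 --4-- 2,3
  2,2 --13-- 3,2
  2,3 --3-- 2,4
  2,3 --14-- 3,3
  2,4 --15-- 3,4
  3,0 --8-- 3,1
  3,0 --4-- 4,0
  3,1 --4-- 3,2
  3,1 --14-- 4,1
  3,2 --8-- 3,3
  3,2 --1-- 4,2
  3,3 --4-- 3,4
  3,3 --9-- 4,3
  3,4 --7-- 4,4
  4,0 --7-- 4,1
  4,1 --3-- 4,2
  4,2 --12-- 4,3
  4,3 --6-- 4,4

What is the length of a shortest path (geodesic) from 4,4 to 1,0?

Shortest path: 4,4 → 3,4 → 3,3 → 3,2 → 3,1 → 3,0 → 2,0 → 1,0, total weight = 54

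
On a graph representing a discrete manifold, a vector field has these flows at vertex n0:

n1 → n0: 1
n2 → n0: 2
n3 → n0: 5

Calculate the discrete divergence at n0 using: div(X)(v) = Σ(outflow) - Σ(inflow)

Divergence = sum of outgoing flows = (-1) + (-2) + (-5) = -8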